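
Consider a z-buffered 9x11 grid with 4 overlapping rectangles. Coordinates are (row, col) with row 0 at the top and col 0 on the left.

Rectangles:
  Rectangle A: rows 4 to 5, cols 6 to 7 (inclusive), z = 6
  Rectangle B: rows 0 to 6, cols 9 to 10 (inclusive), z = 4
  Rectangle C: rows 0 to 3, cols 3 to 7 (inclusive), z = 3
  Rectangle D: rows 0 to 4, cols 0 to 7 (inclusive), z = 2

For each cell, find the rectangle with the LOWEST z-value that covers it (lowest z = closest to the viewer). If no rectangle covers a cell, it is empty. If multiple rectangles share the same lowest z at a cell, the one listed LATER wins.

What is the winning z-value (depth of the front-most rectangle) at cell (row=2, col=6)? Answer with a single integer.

Check cell (2,6):
  A: rows 4-5 cols 6-7 -> outside (row miss)
  B: rows 0-6 cols 9-10 -> outside (col miss)
  C: rows 0-3 cols 3-7 z=3 -> covers; best now C (z=3)
  D: rows 0-4 cols 0-7 z=2 -> covers; best now D (z=2)
Winner: D at z=2

Answer: 2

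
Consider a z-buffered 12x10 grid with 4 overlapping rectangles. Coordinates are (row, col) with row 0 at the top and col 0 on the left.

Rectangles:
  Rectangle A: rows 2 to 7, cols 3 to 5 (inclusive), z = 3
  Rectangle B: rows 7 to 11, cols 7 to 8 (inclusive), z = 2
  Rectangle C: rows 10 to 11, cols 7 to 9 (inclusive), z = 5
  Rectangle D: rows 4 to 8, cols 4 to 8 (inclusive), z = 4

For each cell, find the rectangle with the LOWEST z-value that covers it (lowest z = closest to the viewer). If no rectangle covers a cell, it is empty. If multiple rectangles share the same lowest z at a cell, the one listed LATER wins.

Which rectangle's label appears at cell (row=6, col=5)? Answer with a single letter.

Check cell (6,5):
  A: rows 2-7 cols 3-5 z=3 -> covers; best now A (z=3)
  B: rows 7-11 cols 7-8 -> outside (row miss)
  C: rows 10-11 cols 7-9 -> outside (row miss)
  D: rows 4-8 cols 4-8 z=4 -> covers; best now A (z=3)
Winner: A at z=3

Answer: A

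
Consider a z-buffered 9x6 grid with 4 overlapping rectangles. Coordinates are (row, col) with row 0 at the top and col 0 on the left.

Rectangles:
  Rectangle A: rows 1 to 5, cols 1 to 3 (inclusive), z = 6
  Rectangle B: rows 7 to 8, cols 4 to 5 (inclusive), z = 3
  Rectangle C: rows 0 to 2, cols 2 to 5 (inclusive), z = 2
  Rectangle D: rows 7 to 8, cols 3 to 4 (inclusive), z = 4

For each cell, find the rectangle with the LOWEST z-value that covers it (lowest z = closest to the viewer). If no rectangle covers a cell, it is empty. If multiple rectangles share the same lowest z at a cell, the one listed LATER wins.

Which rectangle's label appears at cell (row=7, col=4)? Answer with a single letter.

Answer: B

Derivation:
Check cell (7,4):
  A: rows 1-5 cols 1-3 -> outside (row miss)
  B: rows 7-8 cols 4-5 z=3 -> covers; best now B (z=3)
  C: rows 0-2 cols 2-5 -> outside (row miss)
  D: rows 7-8 cols 3-4 z=4 -> covers; best now B (z=3)
Winner: B at z=3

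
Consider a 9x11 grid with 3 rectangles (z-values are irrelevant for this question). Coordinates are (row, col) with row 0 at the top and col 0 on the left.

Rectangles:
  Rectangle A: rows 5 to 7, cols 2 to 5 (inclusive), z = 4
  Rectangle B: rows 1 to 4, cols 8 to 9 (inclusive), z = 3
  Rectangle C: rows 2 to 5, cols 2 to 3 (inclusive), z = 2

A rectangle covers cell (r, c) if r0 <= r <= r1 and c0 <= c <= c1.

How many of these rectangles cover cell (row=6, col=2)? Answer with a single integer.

Check cell (6,2):
  A: rows 5-7 cols 2-5 -> covers
  B: rows 1-4 cols 8-9 -> outside (row miss)
  C: rows 2-5 cols 2-3 -> outside (row miss)
Count covering = 1

Answer: 1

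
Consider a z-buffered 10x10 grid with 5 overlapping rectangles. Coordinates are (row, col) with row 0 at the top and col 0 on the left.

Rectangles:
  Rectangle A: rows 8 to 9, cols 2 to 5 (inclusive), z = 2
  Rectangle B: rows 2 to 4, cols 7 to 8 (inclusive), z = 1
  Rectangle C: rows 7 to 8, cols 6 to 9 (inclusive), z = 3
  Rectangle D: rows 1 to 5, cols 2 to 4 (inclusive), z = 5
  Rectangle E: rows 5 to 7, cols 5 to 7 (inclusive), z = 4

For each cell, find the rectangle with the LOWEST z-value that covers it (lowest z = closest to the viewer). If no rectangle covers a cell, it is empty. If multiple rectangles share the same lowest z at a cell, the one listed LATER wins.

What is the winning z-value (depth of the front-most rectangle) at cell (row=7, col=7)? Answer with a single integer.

Check cell (7,7):
  A: rows 8-9 cols 2-5 -> outside (row miss)
  B: rows 2-4 cols 7-8 -> outside (row miss)
  C: rows 7-8 cols 6-9 z=3 -> covers; best now C (z=3)
  D: rows 1-5 cols 2-4 -> outside (row miss)
  E: rows 5-7 cols 5-7 z=4 -> covers; best now C (z=3)
Winner: C at z=3

Answer: 3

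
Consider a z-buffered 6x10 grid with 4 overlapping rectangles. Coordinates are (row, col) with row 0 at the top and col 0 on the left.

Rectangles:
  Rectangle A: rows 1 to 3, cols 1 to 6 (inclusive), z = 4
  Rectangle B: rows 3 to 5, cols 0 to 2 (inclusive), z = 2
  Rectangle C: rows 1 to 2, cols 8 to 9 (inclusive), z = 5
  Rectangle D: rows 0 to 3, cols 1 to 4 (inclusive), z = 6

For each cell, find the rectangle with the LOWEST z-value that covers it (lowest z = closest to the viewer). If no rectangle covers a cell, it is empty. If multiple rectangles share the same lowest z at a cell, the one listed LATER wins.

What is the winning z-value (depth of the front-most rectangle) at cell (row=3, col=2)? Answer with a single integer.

Check cell (3,2):
  A: rows 1-3 cols 1-6 z=4 -> covers; best now A (z=4)
  B: rows 3-5 cols 0-2 z=2 -> covers; best now B (z=2)
  C: rows 1-2 cols 8-9 -> outside (row miss)
  D: rows 0-3 cols 1-4 z=6 -> covers; best now B (z=2)
Winner: B at z=2

Answer: 2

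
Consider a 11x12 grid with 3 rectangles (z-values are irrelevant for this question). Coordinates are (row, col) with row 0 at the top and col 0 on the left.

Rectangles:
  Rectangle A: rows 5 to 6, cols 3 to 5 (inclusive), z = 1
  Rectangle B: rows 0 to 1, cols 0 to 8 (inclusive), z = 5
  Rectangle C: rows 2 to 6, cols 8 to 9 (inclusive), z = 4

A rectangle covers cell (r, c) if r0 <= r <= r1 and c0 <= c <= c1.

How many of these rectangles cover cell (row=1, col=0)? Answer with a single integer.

Check cell (1,0):
  A: rows 5-6 cols 3-5 -> outside (row miss)
  B: rows 0-1 cols 0-8 -> covers
  C: rows 2-6 cols 8-9 -> outside (row miss)
Count covering = 1

Answer: 1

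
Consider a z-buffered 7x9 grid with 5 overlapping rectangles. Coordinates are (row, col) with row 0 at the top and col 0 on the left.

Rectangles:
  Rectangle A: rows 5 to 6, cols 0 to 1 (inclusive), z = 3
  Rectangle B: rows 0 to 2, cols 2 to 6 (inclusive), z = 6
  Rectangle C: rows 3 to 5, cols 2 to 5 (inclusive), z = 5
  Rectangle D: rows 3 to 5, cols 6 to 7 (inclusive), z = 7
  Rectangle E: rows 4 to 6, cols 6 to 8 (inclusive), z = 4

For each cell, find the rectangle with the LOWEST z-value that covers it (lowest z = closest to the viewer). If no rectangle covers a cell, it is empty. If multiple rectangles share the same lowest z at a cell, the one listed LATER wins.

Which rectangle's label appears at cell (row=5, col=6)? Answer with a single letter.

Answer: E

Derivation:
Check cell (5,6):
  A: rows 5-6 cols 0-1 -> outside (col miss)
  B: rows 0-2 cols 2-6 -> outside (row miss)
  C: rows 3-5 cols 2-5 -> outside (col miss)
  D: rows 3-5 cols 6-7 z=7 -> covers; best now D (z=7)
  E: rows 4-6 cols 6-8 z=4 -> covers; best now E (z=4)
Winner: E at z=4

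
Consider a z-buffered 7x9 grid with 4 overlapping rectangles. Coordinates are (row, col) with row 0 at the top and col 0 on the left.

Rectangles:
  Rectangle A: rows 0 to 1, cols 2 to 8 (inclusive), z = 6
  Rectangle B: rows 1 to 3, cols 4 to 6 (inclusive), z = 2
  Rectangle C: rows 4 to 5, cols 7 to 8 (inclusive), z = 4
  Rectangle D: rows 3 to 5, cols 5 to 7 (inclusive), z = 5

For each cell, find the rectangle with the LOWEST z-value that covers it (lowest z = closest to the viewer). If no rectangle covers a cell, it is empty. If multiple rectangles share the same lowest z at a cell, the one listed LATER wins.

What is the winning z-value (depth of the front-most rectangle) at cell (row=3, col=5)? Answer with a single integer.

Answer: 2

Derivation:
Check cell (3,5):
  A: rows 0-1 cols 2-8 -> outside (row miss)
  B: rows 1-3 cols 4-6 z=2 -> covers; best now B (z=2)
  C: rows 4-5 cols 7-8 -> outside (row miss)
  D: rows 3-5 cols 5-7 z=5 -> covers; best now B (z=2)
Winner: B at z=2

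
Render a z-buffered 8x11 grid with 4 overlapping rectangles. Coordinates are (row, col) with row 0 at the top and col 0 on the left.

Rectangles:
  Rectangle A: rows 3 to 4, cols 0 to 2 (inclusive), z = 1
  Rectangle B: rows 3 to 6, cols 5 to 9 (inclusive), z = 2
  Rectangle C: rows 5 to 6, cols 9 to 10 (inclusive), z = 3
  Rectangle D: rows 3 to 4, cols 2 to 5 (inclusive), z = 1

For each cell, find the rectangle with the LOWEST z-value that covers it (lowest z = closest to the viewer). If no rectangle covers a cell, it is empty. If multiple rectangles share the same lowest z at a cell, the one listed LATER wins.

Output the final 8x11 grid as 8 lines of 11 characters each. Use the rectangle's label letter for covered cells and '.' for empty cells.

...........
...........
...........
AADDDDBBBB.
AADDDDBBBB.
.....BBBBBC
.....BBBBBC
...........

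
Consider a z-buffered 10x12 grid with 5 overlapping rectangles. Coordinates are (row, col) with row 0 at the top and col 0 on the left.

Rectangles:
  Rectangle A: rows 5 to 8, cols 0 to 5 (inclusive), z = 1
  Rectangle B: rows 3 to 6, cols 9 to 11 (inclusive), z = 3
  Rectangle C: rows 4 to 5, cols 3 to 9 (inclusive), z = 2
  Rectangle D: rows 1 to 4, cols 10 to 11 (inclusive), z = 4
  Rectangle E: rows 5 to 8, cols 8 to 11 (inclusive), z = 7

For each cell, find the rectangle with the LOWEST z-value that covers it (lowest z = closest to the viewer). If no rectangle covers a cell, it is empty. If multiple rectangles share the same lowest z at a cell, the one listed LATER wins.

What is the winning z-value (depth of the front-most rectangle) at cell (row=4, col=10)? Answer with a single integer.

Answer: 3

Derivation:
Check cell (4,10):
  A: rows 5-8 cols 0-5 -> outside (row miss)
  B: rows 3-6 cols 9-11 z=3 -> covers; best now B (z=3)
  C: rows 4-5 cols 3-9 -> outside (col miss)
  D: rows 1-4 cols 10-11 z=4 -> covers; best now B (z=3)
  E: rows 5-8 cols 8-11 -> outside (row miss)
Winner: B at z=3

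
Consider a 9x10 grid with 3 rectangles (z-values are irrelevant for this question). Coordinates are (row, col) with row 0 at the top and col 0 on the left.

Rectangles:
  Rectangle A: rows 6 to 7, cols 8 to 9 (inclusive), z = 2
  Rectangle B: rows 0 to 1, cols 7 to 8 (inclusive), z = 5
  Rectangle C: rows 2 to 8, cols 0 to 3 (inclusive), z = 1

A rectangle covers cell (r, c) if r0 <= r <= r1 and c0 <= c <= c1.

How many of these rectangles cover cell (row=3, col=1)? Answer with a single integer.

Check cell (3,1):
  A: rows 6-7 cols 8-9 -> outside (row miss)
  B: rows 0-1 cols 7-8 -> outside (row miss)
  C: rows 2-8 cols 0-3 -> covers
Count covering = 1

Answer: 1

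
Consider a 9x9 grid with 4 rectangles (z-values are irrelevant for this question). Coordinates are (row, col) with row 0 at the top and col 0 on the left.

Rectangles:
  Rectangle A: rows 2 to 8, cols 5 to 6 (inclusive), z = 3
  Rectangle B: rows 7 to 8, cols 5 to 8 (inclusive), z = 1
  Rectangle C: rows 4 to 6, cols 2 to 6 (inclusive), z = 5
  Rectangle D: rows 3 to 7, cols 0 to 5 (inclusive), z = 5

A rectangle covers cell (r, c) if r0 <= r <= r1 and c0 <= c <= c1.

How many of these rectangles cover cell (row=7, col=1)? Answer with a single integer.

Answer: 1

Derivation:
Check cell (7,1):
  A: rows 2-8 cols 5-6 -> outside (col miss)
  B: rows 7-8 cols 5-8 -> outside (col miss)
  C: rows 4-6 cols 2-6 -> outside (row miss)
  D: rows 3-7 cols 0-5 -> covers
Count covering = 1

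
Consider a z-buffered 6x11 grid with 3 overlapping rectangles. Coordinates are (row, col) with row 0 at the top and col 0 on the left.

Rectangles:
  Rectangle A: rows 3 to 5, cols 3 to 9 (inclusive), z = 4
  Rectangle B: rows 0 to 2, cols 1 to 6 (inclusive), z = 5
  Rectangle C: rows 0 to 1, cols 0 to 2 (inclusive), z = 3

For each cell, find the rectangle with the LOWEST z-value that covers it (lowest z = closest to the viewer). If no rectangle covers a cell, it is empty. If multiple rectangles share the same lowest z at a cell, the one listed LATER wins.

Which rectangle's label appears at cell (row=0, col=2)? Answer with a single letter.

Check cell (0,2):
  A: rows 3-5 cols 3-9 -> outside (row miss)
  B: rows 0-2 cols 1-6 z=5 -> covers; best now B (z=5)
  C: rows 0-1 cols 0-2 z=3 -> covers; best now C (z=3)
Winner: C at z=3

Answer: C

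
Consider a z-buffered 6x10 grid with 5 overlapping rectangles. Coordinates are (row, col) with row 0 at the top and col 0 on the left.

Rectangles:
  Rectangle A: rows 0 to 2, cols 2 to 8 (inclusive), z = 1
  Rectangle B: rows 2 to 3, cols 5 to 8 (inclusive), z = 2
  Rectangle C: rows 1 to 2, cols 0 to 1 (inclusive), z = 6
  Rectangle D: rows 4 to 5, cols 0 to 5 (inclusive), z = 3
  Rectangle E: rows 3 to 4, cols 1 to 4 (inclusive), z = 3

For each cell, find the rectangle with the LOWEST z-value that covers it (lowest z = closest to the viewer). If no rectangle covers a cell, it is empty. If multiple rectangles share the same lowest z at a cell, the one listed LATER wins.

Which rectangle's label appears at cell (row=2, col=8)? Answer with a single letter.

Answer: A

Derivation:
Check cell (2,8):
  A: rows 0-2 cols 2-8 z=1 -> covers; best now A (z=1)
  B: rows 2-3 cols 5-8 z=2 -> covers; best now A (z=1)
  C: rows 1-2 cols 0-1 -> outside (col miss)
  D: rows 4-5 cols 0-5 -> outside (row miss)
  E: rows 3-4 cols 1-4 -> outside (row miss)
Winner: A at z=1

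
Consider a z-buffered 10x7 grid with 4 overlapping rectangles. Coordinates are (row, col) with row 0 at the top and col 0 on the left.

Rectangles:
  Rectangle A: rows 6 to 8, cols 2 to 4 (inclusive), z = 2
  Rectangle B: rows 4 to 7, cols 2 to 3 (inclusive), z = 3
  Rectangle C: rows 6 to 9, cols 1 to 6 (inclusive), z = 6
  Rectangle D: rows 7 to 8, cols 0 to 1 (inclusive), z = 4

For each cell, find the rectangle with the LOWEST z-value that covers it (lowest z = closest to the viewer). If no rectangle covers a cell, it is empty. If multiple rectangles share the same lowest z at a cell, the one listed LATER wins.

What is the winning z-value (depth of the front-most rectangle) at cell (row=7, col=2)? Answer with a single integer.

Answer: 2

Derivation:
Check cell (7,2):
  A: rows 6-8 cols 2-4 z=2 -> covers; best now A (z=2)
  B: rows 4-7 cols 2-3 z=3 -> covers; best now A (z=2)
  C: rows 6-9 cols 1-6 z=6 -> covers; best now A (z=2)
  D: rows 7-8 cols 0-1 -> outside (col miss)
Winner: A at z=2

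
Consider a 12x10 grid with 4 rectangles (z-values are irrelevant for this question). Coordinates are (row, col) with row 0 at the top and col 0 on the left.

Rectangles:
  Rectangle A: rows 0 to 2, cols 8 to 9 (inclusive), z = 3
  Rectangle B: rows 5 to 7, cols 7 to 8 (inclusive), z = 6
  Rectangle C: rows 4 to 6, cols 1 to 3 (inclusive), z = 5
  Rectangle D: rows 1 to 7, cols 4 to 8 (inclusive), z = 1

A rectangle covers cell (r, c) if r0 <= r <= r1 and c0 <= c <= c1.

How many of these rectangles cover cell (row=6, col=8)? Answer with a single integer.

Check cell (6,8):
  A: rows 0-2 cols 8-9 -> outside (row miss)
  B: rows 5-7 cols 7-8 -> covers
  C: rows 4-6 cols 1-3 -> outside (col miss)
  D: rows 1-7 cols 4-8 -> covers
Count covering = 2

Answer: 2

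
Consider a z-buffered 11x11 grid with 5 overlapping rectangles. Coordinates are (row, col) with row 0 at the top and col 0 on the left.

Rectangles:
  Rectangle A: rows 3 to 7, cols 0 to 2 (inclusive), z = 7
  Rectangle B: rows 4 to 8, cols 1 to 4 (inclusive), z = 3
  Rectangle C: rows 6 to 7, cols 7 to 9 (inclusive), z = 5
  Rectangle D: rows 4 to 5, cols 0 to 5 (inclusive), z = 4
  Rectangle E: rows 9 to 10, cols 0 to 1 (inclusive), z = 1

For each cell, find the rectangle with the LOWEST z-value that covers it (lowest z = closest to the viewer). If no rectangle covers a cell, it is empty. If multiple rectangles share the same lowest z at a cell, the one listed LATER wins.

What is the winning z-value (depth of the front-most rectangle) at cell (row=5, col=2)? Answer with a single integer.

Answer: 3

Derivation:
Check cell (5,2):
  A: rows 3-7 cols 0-2 z=7 -> covers; best now A (z=7)
  B: rows 4-8 cols 1-4 z=3 -> covers; best now B (z=3)
  C: rows 6-7 cols 7-9 -> outside (row miss)
  D: rows 4-5 cols 0-5 z=4 -> covers; best now B (z=3)
  E: rows 9-10 cols 0-1 -> outside (row miss)
Winner: B at z=3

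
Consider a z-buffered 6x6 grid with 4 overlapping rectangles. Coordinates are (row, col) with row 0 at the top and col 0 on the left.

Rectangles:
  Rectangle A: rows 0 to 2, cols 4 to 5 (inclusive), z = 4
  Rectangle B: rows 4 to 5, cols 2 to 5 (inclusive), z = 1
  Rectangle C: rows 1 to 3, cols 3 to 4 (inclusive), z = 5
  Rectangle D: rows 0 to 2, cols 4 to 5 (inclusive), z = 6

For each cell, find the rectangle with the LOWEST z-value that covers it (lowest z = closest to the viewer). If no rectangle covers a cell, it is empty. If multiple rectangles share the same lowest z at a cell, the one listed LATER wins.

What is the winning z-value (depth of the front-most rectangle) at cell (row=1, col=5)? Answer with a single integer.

Answer: 4

Derivation:
Check cell (1,5):
  A: rows 0-2 cols 4-5 z=4 -> covers; best now A (z=4)
  B: rows 4-5 cols 2-5 -> outside (row miss)
  C: rows 1-3 cols 3-4 -> outside (col miss)
  D: rows 0-2 cols 4-5 z=6 -> covers; best now A (z=4)
Winner: A at z=4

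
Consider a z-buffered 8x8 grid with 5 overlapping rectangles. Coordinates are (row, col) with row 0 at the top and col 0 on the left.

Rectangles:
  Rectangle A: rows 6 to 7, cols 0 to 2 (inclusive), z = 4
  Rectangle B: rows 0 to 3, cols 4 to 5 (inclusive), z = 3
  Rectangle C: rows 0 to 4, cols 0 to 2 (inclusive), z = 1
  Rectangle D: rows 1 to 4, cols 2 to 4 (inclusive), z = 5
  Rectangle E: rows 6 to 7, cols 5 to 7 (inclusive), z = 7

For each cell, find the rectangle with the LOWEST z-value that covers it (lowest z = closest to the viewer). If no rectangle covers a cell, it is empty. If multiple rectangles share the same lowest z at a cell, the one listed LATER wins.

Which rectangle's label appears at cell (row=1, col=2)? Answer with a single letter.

Check cell (1,2):
  A: rows 6-7 cols 0-2 -> outside (row miss)
  B: rows 0-3 cols 4-5 -> outside (col miss)
  C: rows 0-4 cols 0-2 z=1 -> covers; best now C (z=1)
  D: rows 1-4 cols 2-4 z=5 -> covers; best now C (z=1)
  E: rows 6-7 cols 5-7 -> outside (row miss)
Winner: C at z=1

Answer: C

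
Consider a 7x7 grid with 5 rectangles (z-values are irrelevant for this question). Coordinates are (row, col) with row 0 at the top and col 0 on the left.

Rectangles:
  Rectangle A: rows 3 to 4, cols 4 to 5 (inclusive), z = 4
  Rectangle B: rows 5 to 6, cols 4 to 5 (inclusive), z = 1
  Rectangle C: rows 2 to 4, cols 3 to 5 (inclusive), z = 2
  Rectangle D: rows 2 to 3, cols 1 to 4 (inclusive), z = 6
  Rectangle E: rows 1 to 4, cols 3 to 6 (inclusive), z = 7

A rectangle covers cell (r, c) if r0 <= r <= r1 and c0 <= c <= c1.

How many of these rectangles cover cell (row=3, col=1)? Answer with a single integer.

Check cell (3,1):
  A: rows 3-4 cols 4-5 -> outside (col miss)
  B: rows 5-6 cols 4-5 -> outside (row miss)
  C: rows 2-4 cols 3-5 -> outside (col miss)
  D: rows 2-3 cols 1-4 -> covers
  E: rows 1-4 cols 3-6 -> outside (col miss)
Count covering = 1

Answer: 1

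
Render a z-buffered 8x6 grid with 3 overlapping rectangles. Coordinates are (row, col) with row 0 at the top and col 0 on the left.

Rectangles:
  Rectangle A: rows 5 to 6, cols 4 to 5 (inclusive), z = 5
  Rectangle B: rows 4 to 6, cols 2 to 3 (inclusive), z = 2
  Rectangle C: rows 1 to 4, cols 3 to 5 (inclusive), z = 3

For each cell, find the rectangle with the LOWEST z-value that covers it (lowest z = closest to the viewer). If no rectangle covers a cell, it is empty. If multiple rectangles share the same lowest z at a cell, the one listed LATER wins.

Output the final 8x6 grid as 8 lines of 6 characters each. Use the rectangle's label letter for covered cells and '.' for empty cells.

......
...CCC
...CCC
...CCC
..BBCC
..BBAA
..BBAA
......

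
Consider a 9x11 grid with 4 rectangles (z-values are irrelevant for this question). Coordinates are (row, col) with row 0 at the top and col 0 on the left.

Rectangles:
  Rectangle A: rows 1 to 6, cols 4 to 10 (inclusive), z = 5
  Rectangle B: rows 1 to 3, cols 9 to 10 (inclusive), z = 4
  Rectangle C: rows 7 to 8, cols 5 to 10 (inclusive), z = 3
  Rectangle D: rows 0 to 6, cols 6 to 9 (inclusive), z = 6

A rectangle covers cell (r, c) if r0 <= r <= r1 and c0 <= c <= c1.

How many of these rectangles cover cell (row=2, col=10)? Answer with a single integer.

Check cell (2,10):
  A: rows 1-6 cols 4-10 -> covers
  B: rows 1-3 cols 9-10 -> covers
  C: rows 7-8 cols 5-10 -> outside (row miss)
  D: rows 0-6 cols 6-9 -> outside (col miss)
Count covering = 2

Answer: 2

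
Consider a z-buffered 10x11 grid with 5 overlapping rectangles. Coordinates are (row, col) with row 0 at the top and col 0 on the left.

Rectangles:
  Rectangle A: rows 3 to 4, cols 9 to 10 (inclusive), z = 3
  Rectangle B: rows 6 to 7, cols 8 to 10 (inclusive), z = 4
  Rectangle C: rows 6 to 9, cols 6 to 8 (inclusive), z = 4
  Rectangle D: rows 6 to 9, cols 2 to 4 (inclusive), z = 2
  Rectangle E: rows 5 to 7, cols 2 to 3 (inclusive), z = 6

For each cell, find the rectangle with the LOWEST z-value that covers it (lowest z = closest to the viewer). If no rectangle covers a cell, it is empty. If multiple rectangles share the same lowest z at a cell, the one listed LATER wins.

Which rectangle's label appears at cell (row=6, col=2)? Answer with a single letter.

Answer: D

Derivation:
Check cell (6,2):
  A: rows 3-4 cols 9-10 -> outside (row miss)
  B: rows 6-7 cols 8-10 -> outside (col miss)
  C: rows 6-9 cols 6-8 -> outside (col miss)
  D: rows 6-9 cols 2-4 z=2 -> covers; best now D (z=2)
  E: rows 5-7 cols 2-3 z=6 -> covers; best now D (z=2)
Winner: D at z=2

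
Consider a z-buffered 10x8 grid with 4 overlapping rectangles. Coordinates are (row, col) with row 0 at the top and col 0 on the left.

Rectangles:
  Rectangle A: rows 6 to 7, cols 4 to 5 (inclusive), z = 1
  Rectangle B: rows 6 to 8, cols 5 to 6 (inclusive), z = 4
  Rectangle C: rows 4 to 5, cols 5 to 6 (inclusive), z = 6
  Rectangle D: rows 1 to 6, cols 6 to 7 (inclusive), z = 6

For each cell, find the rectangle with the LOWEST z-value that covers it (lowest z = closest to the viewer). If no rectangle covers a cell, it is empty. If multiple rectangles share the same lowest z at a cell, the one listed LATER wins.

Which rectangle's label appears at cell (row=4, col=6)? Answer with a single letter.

Check cell (4,6):
  A: rows 6-7 cols 4-5 -> outside (row miss)
  B: rows 6-8 cols 5-6 -> outside (row miss)
  C: rows 4-5 cols 5-6 z=6 -> covers; best now C (z=6)
  D: rows 1-6 cols 6-7 z=6 -> covers; best now D (z=6)
Winner: D at z=6

Answer: D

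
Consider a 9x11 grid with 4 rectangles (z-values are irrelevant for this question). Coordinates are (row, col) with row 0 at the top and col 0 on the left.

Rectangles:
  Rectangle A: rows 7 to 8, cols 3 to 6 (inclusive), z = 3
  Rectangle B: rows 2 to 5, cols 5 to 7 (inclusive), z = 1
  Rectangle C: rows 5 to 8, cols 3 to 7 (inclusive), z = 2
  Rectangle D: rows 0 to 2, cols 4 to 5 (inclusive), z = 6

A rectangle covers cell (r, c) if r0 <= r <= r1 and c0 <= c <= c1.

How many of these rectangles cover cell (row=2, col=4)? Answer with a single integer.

Answer: 1

Derivation:
Check cell (2,4):
  A: rows 7-8 cols 3-6 -> outside (row miss)
  B: rows 2-5 cols 5-7 -> outside (col miss)
  C: rows 5-8 cols 3-7 -> outside (row miss)
  D: rows 0-2 cols 4-5 -> covers
Count covering = 1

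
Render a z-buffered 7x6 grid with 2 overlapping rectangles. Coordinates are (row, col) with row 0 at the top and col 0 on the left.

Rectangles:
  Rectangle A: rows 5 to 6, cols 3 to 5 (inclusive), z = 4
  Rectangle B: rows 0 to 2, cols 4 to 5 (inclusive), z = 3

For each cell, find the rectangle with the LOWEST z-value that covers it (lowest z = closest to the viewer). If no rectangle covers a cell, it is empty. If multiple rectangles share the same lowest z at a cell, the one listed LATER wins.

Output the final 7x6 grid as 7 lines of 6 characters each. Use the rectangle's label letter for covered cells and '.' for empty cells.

....BB
....BB
....BB
......
......
...AAA
...AAA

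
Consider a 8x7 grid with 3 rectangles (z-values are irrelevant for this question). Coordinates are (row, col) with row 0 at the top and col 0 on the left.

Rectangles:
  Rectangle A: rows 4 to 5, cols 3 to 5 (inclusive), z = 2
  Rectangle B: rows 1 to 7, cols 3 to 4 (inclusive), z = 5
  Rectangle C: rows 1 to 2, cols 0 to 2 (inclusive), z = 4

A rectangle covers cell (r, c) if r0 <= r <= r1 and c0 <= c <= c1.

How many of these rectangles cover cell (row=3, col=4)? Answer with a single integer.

Check cell (3,4):
  A: rows 4-5 cols 3-5 -> outside (row miss)
  B: rows 1-7 cols 3-4 -> covers
  C: rows 1-2 cols 0-2 -> outside (row miss)
Count covering = 1

Answer: 1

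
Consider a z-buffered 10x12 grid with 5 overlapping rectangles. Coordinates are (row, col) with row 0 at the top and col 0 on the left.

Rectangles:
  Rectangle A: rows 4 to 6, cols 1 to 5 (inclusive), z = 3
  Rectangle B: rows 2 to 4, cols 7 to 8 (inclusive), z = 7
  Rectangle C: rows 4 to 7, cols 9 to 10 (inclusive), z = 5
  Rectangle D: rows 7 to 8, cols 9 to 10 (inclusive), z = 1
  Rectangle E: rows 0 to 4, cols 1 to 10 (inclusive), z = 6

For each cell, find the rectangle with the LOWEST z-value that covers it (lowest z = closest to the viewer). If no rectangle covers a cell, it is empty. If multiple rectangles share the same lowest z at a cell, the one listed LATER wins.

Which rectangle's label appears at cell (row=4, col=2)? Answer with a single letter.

Answer: A

Derivation:
Check cell (4,2):
  A: rows 4-6 cols 1-5 z=3 -> covers; best now A (z=3)
  B: rows 2-4 cols 7-8 -> outside (col miss)
  C: rows 4-7 cols 9-10 -> outside (col miss)
  D: rows 7-8 cols 9-10 -> outside (row miss)
  E: rows 0-4 cols 1-10 z=6 -> covers; best now A (z=3)
Winner: A at z=3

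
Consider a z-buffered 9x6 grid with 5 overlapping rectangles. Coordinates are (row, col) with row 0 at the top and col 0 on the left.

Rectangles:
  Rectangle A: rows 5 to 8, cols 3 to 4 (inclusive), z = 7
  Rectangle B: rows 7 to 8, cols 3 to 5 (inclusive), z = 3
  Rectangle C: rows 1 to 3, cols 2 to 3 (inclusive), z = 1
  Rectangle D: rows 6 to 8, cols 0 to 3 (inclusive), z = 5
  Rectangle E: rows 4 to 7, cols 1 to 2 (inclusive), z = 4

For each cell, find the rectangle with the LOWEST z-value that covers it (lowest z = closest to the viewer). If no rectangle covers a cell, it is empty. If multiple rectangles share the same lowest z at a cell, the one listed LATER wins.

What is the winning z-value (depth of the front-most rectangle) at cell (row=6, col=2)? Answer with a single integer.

Answer: 4

Derivation:
Check cell (6,2):
  A: rows 5-8 cols 3-4 -> outside (col miss)
  B: rows 7-8 cols 3-5 -> outside (row miss)
  C: rows 1-3 cols 2-3 -> outside (row miss)
  D: rows 6-8 cols 0-3 z=5 -> covers; best now D (z=5)
  E: rows 4-7 cols 1-2 z=4 -> covers; best now E (z=4)
Winner: E at z=4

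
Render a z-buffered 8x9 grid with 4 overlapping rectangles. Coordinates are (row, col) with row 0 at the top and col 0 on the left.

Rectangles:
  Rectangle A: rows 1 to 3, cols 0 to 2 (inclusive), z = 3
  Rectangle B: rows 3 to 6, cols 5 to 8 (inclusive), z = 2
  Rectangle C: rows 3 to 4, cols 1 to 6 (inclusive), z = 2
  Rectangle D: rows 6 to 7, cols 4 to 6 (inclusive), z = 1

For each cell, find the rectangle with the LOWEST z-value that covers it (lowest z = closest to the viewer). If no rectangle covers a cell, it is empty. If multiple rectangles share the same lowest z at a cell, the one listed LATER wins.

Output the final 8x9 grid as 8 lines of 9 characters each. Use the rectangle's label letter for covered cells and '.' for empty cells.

.........
AAA......
AAA......
ACCCCCCBB
.CCCCCCBB
.....BBBB
....DDDBB
....DDD..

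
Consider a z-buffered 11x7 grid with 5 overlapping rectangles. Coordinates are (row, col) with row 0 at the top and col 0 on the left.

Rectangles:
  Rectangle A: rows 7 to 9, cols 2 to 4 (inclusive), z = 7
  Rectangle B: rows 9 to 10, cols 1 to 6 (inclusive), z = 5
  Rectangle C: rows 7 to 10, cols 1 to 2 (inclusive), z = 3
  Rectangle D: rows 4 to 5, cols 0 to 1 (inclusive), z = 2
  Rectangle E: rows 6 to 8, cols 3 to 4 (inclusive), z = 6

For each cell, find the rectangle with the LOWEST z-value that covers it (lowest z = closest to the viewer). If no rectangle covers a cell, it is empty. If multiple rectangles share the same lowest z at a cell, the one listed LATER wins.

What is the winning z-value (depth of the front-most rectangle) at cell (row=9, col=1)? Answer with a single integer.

Answer: 3

Derivation:
Check cell (9,1):
  A: rows 7-9 cols 2-4 -> outside (col miss)
  B: rows 9-10 cols 1-6 z=5 -> covers; best now B (z=5)
  C: rows 7-10 cols 1-2 z=3 -> covers; best now C (z=3)
  D: rows 4-5 cols 0-1 -> outside (row miss)
  E: rows 6-8 cols 3-4 -> outside (row miss)
Winner: C at z=3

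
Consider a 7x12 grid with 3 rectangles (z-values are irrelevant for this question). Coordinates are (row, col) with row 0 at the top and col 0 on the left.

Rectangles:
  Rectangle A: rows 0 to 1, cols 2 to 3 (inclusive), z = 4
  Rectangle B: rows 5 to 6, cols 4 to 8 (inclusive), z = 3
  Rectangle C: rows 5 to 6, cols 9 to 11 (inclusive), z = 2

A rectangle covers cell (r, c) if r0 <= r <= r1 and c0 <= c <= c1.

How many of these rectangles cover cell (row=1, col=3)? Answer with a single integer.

Answer: 1

Derivation:
Check cell (1,3):
  A: rows 0-1 cols 2-3 -> covers
  B: rows 5-6 cols 4-8 -> outside (row miss)
  C: rows 5-6 cols 9-11 -> outside (row miss)
Count covering = 1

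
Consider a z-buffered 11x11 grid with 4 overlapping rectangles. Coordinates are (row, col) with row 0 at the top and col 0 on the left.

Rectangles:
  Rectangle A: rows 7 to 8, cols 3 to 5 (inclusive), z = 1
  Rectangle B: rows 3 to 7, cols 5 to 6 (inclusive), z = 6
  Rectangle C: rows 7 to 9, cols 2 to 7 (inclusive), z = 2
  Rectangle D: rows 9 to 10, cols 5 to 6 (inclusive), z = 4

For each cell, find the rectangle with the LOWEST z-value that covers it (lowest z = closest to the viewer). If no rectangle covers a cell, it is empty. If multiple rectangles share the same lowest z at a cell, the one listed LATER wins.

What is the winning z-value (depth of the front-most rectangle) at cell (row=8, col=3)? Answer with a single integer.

Answer: 1

Derivation:
Check cell (8,3):
  A: rows 7-8 cols 3-5 z=1 -> covers; best now A (z=1)
  B: rows 3-7 cols 5-6 -> outside (row miss)
  C: rows 7-9 cols 2-7 z=2 -> covers; best now A (z=1)
  D: rows 9-10 cols 5-6 -> outside (row miss)
Winner: A at z=1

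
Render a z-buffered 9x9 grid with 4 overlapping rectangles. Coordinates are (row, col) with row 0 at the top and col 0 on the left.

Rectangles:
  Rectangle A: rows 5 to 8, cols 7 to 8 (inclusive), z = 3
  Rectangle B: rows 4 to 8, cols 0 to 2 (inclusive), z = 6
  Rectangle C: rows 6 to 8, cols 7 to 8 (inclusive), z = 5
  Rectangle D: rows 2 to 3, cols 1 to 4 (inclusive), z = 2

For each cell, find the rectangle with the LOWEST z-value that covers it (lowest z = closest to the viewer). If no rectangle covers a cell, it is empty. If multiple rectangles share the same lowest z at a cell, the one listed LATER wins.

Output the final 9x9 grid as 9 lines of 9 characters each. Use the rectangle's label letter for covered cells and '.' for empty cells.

.........
.........
.DDDD....
.DDDD....
BBB......
BBB....AA
BBB....AA
BBB....AA
BBB....AA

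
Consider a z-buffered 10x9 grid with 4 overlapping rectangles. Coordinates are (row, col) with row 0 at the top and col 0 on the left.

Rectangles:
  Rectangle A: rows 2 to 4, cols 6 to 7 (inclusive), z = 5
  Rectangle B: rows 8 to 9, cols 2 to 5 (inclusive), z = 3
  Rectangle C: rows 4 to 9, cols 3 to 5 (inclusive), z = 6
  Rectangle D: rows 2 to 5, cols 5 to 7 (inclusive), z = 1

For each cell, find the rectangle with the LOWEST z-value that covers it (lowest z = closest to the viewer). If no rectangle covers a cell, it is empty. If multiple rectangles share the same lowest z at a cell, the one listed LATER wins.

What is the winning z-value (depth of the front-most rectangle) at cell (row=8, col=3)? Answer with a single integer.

Answer: 3

Derivation:
Check cell (8,3):
  A: rows 2-4 cols 6-7 -> outside (row miss)
  B: rows 8-9 cols 2-5 z=3 -> covers; best now B (z=3)
  C: rows 4-9 cols 3-5 z=6 -> covers; best now B (z=3)
  D: rows 2-5 cols 5-7 -> outside (row miss)
Winner: B at z=3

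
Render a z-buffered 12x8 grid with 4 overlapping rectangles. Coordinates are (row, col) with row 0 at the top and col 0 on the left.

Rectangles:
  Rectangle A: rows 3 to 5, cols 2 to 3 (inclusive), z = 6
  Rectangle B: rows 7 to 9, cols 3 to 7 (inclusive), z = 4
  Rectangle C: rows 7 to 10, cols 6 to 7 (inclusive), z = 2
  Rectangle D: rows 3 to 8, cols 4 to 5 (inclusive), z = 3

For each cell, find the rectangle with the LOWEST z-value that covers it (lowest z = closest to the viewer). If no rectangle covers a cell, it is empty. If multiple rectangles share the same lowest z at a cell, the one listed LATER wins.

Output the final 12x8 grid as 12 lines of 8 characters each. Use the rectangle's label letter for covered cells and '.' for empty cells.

........
........
........
..AADD..
..AADD..
..AADD..
....DD..
...BDDCC
...BDDCC
...BBBCC
......CC
........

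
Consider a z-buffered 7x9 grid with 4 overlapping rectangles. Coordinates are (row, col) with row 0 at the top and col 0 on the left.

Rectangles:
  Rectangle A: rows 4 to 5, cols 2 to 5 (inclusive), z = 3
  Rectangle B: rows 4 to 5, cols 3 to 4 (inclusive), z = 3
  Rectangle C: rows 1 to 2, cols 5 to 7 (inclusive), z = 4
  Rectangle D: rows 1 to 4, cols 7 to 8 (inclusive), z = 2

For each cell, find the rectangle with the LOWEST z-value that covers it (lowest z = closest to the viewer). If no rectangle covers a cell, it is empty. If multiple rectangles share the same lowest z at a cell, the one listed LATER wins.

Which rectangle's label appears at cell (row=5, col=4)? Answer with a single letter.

Answer: B

Derivation:
Check cell (5,4):
  A: rows 4-5 cols 2-5 z=3 -> covers; best now A (z=3)
  B: rows 4-5 cols 3-4 z=3 -> covers; best now B (z=3)
  C: rows 1-2 cols 5-7 -> outside (row miss)
  D: rows 1-4 cols 7-8 -> outside (row miss)
Winner: B at z=3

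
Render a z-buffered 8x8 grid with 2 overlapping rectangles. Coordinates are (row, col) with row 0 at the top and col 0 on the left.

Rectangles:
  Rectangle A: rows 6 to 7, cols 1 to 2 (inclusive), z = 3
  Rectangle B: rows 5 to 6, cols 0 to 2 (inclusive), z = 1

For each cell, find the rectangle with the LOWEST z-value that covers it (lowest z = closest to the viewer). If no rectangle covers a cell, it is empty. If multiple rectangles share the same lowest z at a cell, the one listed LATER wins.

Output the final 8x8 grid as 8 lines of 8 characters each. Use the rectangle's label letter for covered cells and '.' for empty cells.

........
........
........
........
........
BBB.....
BBB.....
.AA.....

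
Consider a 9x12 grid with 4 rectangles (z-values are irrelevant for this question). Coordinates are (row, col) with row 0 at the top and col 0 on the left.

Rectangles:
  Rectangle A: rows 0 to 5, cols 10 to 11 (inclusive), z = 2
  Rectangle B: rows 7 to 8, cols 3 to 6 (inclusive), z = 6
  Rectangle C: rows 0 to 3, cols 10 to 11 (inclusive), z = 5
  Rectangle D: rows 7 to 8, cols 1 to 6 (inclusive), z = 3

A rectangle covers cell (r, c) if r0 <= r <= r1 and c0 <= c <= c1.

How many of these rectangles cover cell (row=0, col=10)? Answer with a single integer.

Check cell (0,10):
  A: rows 0-5 cols 10-11 -> covers
  B: rows 7-8 cols 3-6 -> outside (row miss)
  C: rows 0-3 cols 10-11 -> covers
  D: rows 7-8 cols 1-6 -> outside (row miss)
Count covering = 2

Answer: 2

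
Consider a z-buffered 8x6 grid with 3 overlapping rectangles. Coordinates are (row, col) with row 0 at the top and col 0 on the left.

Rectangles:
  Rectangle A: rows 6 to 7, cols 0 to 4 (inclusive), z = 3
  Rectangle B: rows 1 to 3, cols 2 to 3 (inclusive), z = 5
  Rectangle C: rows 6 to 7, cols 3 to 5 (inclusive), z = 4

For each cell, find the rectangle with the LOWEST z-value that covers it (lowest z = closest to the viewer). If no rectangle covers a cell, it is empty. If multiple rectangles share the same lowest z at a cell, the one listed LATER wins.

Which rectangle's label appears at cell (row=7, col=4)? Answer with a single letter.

Check cell (7,4):
  A: rows 6-7 cols 0-4 z=3 -> covers; best now A (z=3)
  B: rows 1-3 cols 2-3 -> outside (row miss)
  C: rows 6-7 cols 3-5 z=4 -> covers; best now A (z=3)
Winner: A at z=3

Answer: A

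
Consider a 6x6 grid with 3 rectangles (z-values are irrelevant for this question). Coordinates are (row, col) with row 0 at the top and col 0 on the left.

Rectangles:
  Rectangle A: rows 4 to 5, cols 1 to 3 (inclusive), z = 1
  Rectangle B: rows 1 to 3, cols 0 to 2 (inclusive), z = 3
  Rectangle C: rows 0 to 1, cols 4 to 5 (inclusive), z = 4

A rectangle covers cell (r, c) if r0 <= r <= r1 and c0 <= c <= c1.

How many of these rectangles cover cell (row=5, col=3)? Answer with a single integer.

Answer: 1

Derivation:
Check cell (5,3):
  A: rows 4-5 cols 1-3 -> covers
  B: rows 1-3 cols 0-2 -> outside (row miss)
  C: rows 0-1 cols 4-5 -> outside (row miss)
Count covering = 1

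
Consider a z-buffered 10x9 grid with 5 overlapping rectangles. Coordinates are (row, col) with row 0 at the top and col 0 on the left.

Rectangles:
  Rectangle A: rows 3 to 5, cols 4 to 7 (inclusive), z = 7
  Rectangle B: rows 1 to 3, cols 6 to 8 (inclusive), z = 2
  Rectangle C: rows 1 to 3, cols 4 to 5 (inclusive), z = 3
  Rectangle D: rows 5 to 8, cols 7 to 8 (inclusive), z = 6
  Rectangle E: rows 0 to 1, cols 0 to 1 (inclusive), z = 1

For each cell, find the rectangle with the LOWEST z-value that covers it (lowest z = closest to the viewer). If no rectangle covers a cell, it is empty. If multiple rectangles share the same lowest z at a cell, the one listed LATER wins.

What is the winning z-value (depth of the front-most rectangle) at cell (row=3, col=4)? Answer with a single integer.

Check cell (3,4):
  A: rows 3-5 cols 4-7 z=7 -> covers; best now A (z=7)
  B: rows 1-3 cols 6-8 -> outside (col miss)
  C: rows 1-3 cols 4-5 z=3 -> covers; best now C (z=3)
  D: rows 5-8 cols 7-8 -> outside (row miss)
  E: rows 0-1 cols 0-1 -> outside (row miss)
Winner: C at z=3

Answer: 3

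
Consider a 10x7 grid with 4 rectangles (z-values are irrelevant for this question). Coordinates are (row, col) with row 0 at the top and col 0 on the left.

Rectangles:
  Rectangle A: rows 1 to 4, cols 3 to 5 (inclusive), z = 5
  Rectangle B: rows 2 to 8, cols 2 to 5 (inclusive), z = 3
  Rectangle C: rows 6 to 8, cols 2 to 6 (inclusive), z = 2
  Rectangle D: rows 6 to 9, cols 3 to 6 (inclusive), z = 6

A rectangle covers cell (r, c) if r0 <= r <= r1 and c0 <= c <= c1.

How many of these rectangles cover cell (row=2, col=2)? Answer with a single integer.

Check cell (2,2):
  A: rows 1-4 cols 3-5 -> outside (col miss)
  B: rows 2-8 cols 2-5 -> covers
  C: rows 6-8 cols 2-6 -> outside (row miss)
  D: rows 6-9 cols 3-6 -> outside (row miss)
Count covering = 1

Answer: 1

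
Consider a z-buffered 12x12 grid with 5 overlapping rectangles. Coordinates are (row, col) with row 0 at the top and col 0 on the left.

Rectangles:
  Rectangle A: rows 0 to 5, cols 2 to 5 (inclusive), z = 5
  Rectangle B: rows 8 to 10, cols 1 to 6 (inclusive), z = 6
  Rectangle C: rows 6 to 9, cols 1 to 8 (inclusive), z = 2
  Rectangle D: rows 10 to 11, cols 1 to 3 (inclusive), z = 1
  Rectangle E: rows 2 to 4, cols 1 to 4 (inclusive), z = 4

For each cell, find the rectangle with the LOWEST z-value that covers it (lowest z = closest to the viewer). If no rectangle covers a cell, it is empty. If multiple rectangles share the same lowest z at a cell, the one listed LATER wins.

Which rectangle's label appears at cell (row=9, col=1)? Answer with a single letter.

Check cell (9,1):
  A: rows 0-5 cols 2-5 -> outside (row miss)
  B: rows 8-10 cols 1-6 z=6 -> covers; best now B (z=6)
  C: rows 6-9 cols 1-8 z=2 -> covers; best now C (z=2)
  D: rows 10-11 cols 1-3 -> outside (row miss)
  E: rows 2-4 cols 1-4 -> outside (row miss)
Winner: C at z=2

Answer: C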